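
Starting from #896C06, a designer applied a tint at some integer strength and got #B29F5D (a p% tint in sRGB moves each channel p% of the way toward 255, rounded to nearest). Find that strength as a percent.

#896C06 is rgb(137, 108, 6); #B29F5D is rgb(178, 159, 93).
On the B channel (widest range): 93 ≈ 6 + (p/100)(255 − 6), so p ≈ 100×(93 − 6)/(255 − 6) = 8700/249 = 34.94.
p = 35 reproduces all three channels after rounding.

35%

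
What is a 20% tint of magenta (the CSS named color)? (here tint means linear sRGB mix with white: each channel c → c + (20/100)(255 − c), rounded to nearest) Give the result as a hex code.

CSS magenta is rgb(255, 0, 255).
Per channel, c → c + 0.2(255 − c):
  R: 255 + 0 = 255 → 255
  G: 0 + 51 = 51 → 51
  B: 255 + 0.2×(255−255) = 255 + 0 = 255 → 255
rgb(255, 51, 255) = #ff33ff.

#ff33ff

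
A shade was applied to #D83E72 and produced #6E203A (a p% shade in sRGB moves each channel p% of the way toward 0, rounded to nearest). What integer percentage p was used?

#D83E72 is rgb(216, 62, 114); #6E203A is rgb(110, 32, 58).
On the R channel (widest range): 110 ≈ 216 + (p/100)(0 − 216), so p ≈ 100×(110 − 216)/(0 − 216) = -10600/-216 = 49.07.
p = 49 reproduces all three channels after rounding.

49%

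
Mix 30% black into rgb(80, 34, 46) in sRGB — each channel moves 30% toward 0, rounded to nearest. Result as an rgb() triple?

rgb(56, 24, 32)

Per channel, c → c + 0.3(0 − c):
  R: 80 − 24 = 56 → 56
  G: 34 + 0.3×(0−34) = 34 − 10.2 = 23.8 → 24
  B: 46 + 0.3×(0−46) = 46 − 13.8 = 32.2 → 32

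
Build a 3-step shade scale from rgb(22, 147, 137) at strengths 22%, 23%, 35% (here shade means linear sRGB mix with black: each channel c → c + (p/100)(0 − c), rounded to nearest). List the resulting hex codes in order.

22%: (22 − 4.84 = 17.16→17, 147 − 32.34 = 114.66→115, 137 − 30.14 = 106.86→107) → #11736B
23%: (22 − 5.06 = 16.94→17, 147 − 33.81 = 113.19→113, 137 − 31.51 = 105.49→105) → #117169
35%: (22 − 7.7 = 14.3→14, 147 − 51.45 = 95.55→96, 137 − 47.95 = 89.05→89) → #0E6059

#11736B, #117169, #0E6059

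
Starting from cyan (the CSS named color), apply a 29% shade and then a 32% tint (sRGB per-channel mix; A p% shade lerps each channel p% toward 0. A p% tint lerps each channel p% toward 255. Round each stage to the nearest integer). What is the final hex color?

CSS cyan is rgb(0, 255, 255).
Per channel, c → c + 0.29(0 − c):
  R: 0 + 0 = 0 → 0
  G: 255 − 73.95 = 181.05 → 181
  B: 255 − 73.95 = 181.05 → 181
After the shade: rgb(0, 181, 181) = #00b5b5.
Lerp each channel 32% toward 255:
  R: 0 + 0.32×(255−0) = 0 + 81.6 = 81.6 → 82
  G: 181 + 23.68 = 204.68 → 205
  B: 181 + 23.68 = 204.68 → 205
rgb(82, 205, 205) = #52cdcd.

#52cdcd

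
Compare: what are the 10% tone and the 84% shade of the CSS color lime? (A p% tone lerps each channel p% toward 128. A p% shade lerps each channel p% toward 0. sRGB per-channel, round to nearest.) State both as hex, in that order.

#0DF20D, #002900

CSS lime is rgb(0, 255, 0).
10% tone:
  R: 0 + 0.1×(128−0) = 0 + 12.8 = 12.8 → 13
  G: 255 + 0.1×(128−255) = 255 − 12.7 = 242.3 → 242
  B: 0 + 12.8 = 12.8 → 13
  → #0DF20D
84% shade:
  R: 0 + 0.84×(0−0) = 0 + 0 = 0 → 0
  G: 255 − 214.2 = 40.8 → 41
  B: 0 + 0.84×(0−0) = 0 + 0 = 0 → 0
  → #002900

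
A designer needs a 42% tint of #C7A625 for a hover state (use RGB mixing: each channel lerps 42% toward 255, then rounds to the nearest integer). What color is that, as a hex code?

#DFCB81

#C7A625 is rgb(199, 166, 37).
A 42% tint moves each channel 42% toward 255:
  R: 199 + 23.52 = 222.52 → 223
  G: 166 + 37.38 = 203.38 → 203
  B: 37 + 0.42×(255−37) = 37 + 91.56 = 128.56 → 129
rgb(223, 203, 129) = #DFCB81.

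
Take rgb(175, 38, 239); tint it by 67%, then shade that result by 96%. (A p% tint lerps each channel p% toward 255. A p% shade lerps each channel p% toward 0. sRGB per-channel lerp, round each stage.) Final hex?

Lerp each channel 67% toward 255:
  R: 175 + 0.67×(255−175) = 175 + 53.6 = 228.6 → 229
  G: 38 + 145.39 = 183.39 → 183
  B: 239 + 0.67×(255−239) = 239 + 10.72 = 249.72 → 250
After the tint: rgb(229, 183, 250) = #e5b7fa.
A 96% shade moves each channel 96% toward 0:
  R: 229 + 0.96×(0−229) = 229 − 219.84 = 9.16 → 9
  G: 183 + 0.96×(0−183) = 183 − 175.68 = 7.32 → 7
  B: 250 + 0.96×(0−250) = 250 − 240 = 10 → 10
rgb(9, 7, 10) = #09070a.

#09070a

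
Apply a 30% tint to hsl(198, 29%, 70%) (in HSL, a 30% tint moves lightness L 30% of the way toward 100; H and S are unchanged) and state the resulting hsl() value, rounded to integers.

L moves 30% from 70 toward 100: 70 + 9 = 79 → 79.
H and S are unchanged.

hsl(198, 29%, 79%)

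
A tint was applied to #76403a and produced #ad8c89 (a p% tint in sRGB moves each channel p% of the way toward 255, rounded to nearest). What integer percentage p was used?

40%

#76403a is rgb(118, 64, 58); #ad8c89 is rgb(173, 140, 137).
On the B channel (widest range): 137 ≈ 58 + (p/100)(255 − 58), so p ≈ 100×(137 − 58)/(255 − 58) = 7900/197 = 40.10.
p = 40 reproduces all three channels after rounding.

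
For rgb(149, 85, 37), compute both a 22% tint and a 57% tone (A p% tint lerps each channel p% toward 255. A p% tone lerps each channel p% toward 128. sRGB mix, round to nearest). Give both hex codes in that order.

#AC7A55, #896E59

22% tint:
  R: 149 + 23.32 = 172.32 → 172
  G: 85 + 37.4 = 122.4 → 122
  B: 37 + 47.96 = 84.96 → 85
  → #AC7A55
57% tone:
  R: 149 + 0.57×(128−149) = 149 − 11.97 = 137.03 → 137
  G: 85 + 0.57×(128−85) = 85 + 24.51 = 109.51 → 110
  B: 37 + 51.87 = 88.87 → 89
  → #896E59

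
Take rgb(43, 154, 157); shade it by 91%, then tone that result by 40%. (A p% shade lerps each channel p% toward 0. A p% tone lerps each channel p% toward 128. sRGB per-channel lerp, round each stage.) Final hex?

A 91% shade moves each channel 91% toward 0:
  R: 43 + 0.91×(0−43) = 43 − 39.13 = 3.87 → 4
  G: 154 + 0.91×(0−154) = 154 − 140.14 = 13.86 → 14
  B: 157 + 0.91×(0−157) = 157 − 142.87 = 14.13 → 14
After the shade: rgb(4, 14, 14) = #040E0E.
Lerp each channel 40% toward 128:
  R: 4 + 0.4×(128−4) = 4 + 49.6 = 53.6 → 54
  G: 14 + 0.4×(128−14) = 14 + 45.6 = 59.6 → 60
  B: 14 + 0.4×(128−14) = 14 + 45.6 = 59.6 → 60
rgb(54, 60, 60) = #363C3C.

#363C3C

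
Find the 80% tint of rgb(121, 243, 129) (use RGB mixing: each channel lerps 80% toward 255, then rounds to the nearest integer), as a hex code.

Per channel, c → c + 0.8(255 − c):
  R: 121 + 0.8×(255−121) = 121 + 107.2 = 228.2 → 228
  G: 243 + 0.8×(255−243) = 243 + 9.6 = 252.6 → 253
  B: 129 + 0.8×(255−129) = 129 + 100.8 = 229.8 → 230
rgb(228, 253, 230) = #E4FDE6.

#E4FDE6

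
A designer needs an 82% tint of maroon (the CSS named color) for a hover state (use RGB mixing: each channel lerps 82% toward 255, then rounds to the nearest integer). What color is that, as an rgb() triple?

rgb(232, 209, 209)

CSS maroon is rgb(128, 0, 0).
Per channel, c → c + 0.82(255 − c):
  R: 128 + 0.82×(255−128) = 128 + 104.14 = 232.14 → 232
  G: 0 + 209.1 = 209.1 → 209
  B: 0 + 209.1 = 209.1 → 209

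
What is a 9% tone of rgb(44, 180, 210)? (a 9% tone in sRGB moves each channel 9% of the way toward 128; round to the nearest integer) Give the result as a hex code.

Lerp each channel 9% toward 128:
  R: 44 + 0.09×(128−44) = 44 + 7.56 = 51.56 → 52
  G: 180 − 4.68 = 175.32 → 175
  B: 210 + 0.09×(128−210) = 210 − 7.38 = 202.62 → 203
rgb(52, 175, 203) = #34AFCB.

#34AFCB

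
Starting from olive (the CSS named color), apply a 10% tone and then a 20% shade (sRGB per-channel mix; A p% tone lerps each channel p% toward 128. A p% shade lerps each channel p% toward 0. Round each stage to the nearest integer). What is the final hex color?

CSS olive is rgb(128, 128, 0).
Lerp each channel 10% toward 128:
  R: 128 + 0.1×(128−128) = 128 + 0 = 128 → 128
  G: 128 + 0.1×(128−128) = 128 + 0 = 128 → 128
  B: 0 + 0.1×(128−0) = 0 + 12.8 = 12.8 → 13
After the tone: rgb(128, 128, 13) = #80800d.
A 20% shade moves each channel 20% toward 0:
  R: 128 + 0.2×(0−128) = 128 − 25.6 = 102.4 → 102
  G: 128 + 0.2×(0−128) = 128 − 25.6 = 102.4 → 102
  B: 13 + 0.2×(0−13) = 13 − 2.6 = 10.4 → 10
rgb(102, 102, 10) = #66660a.

#66660a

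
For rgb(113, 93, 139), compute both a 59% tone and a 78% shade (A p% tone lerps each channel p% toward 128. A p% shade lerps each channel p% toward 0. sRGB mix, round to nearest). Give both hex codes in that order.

59% tone:
  R: 113 + 8.85 = 121.85 → 122
  G: 93 + 20.65 = 113.65 → 114
  B: 139 − 6.49 = 132.51 → 133
  → #7A7285
78% shade:
  R: 113 + 0.78×(0−113) = 113 − 88.14 = 24.86 → 25
  G: 93 + 0.78×(0−93) = 93 − 72.54 = 20.46 → 20
  B: 139 − 108.42 = 30.58 → 31
  → #19141F

#7A7285, #19141F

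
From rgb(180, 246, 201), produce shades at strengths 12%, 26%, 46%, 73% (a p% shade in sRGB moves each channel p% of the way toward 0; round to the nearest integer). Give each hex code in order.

#9ed8b1, #85b695, #61856d, #314236

12%: (180 − 21.6 = 158.4→158, 246 − 29.52 = 216.48→216, 201 − 24.12 = 176.88→177) → #9ed8b1
26%: (180 − 46.8 = 133.2→133, 246 − 63.96 = 182.04→182, 201 − 52.26 = 148.74→149) → #85b695
46%: (180 − 82.8 = 97.2→97, 246 − 113.16 = 132.84→133, 201 − 92.46 = 108.54→109) → #61856d
73%: (180 − 131.4 = 48.6→49, 246 − 179.58 = 66.42→66, 201 − 146.73 = 54.27→54) → #314236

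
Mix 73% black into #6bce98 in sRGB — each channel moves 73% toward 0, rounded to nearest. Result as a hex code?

#6bce98 is rgb(107, 206, 152).
A 73% shade moves each channel 73% toward 0:
  R: 107 − 78.11 = 28.89 → 29
  G: 206 + 0.73×(0−206) = 206 − 150.38 = 55.62 → 56
  B: 152 + 0.73×(0−152) = 152 − 110.96 = 41.04 → 41
rgb(29, 56, 41) = #1d3829.

#1d3829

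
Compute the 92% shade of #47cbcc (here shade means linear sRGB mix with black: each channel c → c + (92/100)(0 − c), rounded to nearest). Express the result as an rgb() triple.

rgb(6, 16, 16)

#47cbcc is rgb(71, 203, 204).
A 92% shade moves each channel 92% toward 0:
  R: 71 − 65.32 = 5.68 → 6
  G: 203 + 0.92×(0−203) = 203 − 186.76 = 16.24 → 16
  B: 204 + 0.92×(0−204) = 204 − 187.68 = 16.32 → 16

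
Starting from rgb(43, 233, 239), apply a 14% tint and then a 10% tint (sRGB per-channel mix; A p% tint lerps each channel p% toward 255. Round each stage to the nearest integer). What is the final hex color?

Lerp each channel 14% toward 255:
  R: 43 + 29.68 = 72.68 → 73
  G: 233 + 0.14×(255−233) = 233 + 3.08 = 236.08 → 236
  B: 239 + 2.24 = 241.24 → 241
After the tint: rgb(73, 236, 241) = #49ECF1.
A 10% tint moves each channel 10% toward 255:
  R: 73 + 18.2 = 91.2 → 91
  G: 236 + 0.1×(255−236) = 236 + 1.9 = 237.9 → 238
  B: 241 + 0.1×(255−241) = 241 + 1.4 = 242.4 → 242
rgb(91, 238, 242) = #5BEEF2.

#5BEEF2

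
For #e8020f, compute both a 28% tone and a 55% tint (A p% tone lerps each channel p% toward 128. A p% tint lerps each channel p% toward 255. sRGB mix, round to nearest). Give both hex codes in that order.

#e8020f is rgb(232, 2, 15).
28% tone:
  R: 232 − 29.12 = 202.88 → 203
  G: 2 + 0.28×(128−2) = 2 + 35.28 = 37.28 → 37
  B: 15 + 0.28×(128−15) = 15 + 31.64 = 46.64 → 47
  → #cb252f
55% tint:
  R: 232 + 12.65 = 244.65 → 245
  G: 2 + 0.55×(255−2) = 2 + 139.15 = 141.15 → 141
  B: 15 + 0.55×(255−15) = 15 + 132 = 147 → 147
  → #f58d93

#cb252f, #f58d93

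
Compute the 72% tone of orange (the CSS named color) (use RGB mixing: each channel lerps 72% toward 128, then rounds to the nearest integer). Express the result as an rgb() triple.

rgb(164, 138, 92)

CSS orange is rgb(255, 165, 0).
Per channel, c → c + 0.72(128 − c):
  R: 255 + 0.72×(128−255) = 255 − 91.44 = 163.56 → 164
  G: 165 + 0.72×(128−165) = 165 − 26.64 = 138.36 → 138
  B: 0 + 92.16 = 92.16 → 92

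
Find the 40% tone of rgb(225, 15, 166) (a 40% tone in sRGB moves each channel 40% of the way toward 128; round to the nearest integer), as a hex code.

Lerp each channel 40% toward 128:
  R: 225 + 0.4×(128−225) = 225 − 38.8 = 186.2 → 186
  G: 15 + 0.4×(128−15) = 15 + 45.2 = 60.2 → 60
  B: 166 + 0.4×(128−166) = 166 − 15.2 = 150.8 → 151
rgb(186, 60, 151) = #BA3C97.

#BA3C97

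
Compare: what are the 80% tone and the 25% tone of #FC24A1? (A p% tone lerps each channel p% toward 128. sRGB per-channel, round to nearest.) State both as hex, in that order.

#FC24A1 is rgb(252, 36, 161).
80% tone:
  R: 252 + 0.8×(128−252) = 252 − 99.2 = 152.8 → 153
  G: 36 + 73.6 = 109.6 → 110
  B: 161 − 26.4 = 134.6 → 135
  → #996E87
25% tone:
  R: 252 + 0.25×(128−252) = 252 − 31 = 221 → 221
  G: 36 + 0.25×(128−36) = 36 + 23 = 59 → 59
  B: 161 + 0.25×(128−161) = 161 − 8.25 = 152.75 → 153
  → #DD3B99

#996E87, #DD3B99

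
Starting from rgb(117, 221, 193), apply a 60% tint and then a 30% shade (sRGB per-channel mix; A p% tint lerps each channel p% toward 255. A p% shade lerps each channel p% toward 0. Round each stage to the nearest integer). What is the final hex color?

Per channel, c → c + 0.6(255 − c):
  R: 117 + 0.6×(255−117) = 117 + 82.8 = 199.8 → 200
  G: 221 + 20.4 = 241.4 → 241
  B: 193 + 0.6×(255−193) = 193 + 37.2 = 230.2 → 230
After the tint: rgb(200, 241, 230) = #c8f1e6.
A 30% shade moves each channel 30% toward 0:
  R: 200 + 0.3×(0−200) = 200 − 60 = 140 → 140
  G: 241 + 0.3×(0−241) = 241 − 72.3 = 168.7 → 169
  B: 230 + 0.3×(0−230) = 230 − 69 = 161 → 161
rgb(140, 169, 161) = #8ca9a1.

#8ca9a1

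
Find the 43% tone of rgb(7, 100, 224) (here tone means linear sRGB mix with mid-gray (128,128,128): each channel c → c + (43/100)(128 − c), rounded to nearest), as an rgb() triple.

rgb(59, 112, 183)

Lerp each channel 43% toward 128:
  R: 7 + 52.03 = 59.03 → 59
  G: 100 + 0.43×(128−100) = 100 + 12.04 = 112.04 → 112
  B: 224 − 41.28 = 182.72 → 183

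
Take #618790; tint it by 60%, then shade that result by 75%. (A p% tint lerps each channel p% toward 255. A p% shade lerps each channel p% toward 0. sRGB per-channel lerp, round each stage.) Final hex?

#303435

#618790 is rgb(97, 135, 144).
A 60% tint moves each channel 60% toward 255:
  R: 97 + 0.6×(255−97) = 97 + 94.8 = 191.8 → 192
  G: 135 + 0.6×(255−135) = 135 + 72 = 207 → 207
  B: 144 + 0.6×(255−144) = 144 + 66.6 = 210.6 → 211
After the tint: rgb(192, 207, 211) = #c0cfd3.
Per channel, c → c + 0.75(0 − c):
  R: 192 + 0.75×(0−192) = 192 − 144 = 48 → 48
  G: 207 + 0.75×(0−207) = 207 − 155.25 = 51.75 → 52
  B: 211 − 158.25 = 52.75 → 53
rgb(48, 52, 53) = #303435.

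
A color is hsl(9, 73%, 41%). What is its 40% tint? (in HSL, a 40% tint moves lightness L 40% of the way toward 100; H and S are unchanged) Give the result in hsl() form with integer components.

hsl(9, 73%, 65%)

L moves 40% from 41 toward 100: 41 + 23.6 = 64.6 → 65.
H and S are unchanged.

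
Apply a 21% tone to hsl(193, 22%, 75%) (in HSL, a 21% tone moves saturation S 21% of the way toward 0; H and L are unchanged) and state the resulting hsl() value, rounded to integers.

S moves 21% from 22 toward 0: 22 − 4.62 = 17.38 → 17.
H and L are unchanged.

hsl(193, 17%, 75%)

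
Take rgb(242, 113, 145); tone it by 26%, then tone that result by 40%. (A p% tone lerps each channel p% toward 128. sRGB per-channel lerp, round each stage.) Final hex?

#b27988

A 26% tone moves each channel 26% toward 128:
  R: 242 + 0.26×(128−242) = 242 − 29.64 = 212.36 → 212
  G: 113 + 0.26×(128−113) = 113 + 3.9 = 116.9 → 117
  B: 145 − 4.42 = 140.58 → 141
After the tone: rgb(212, 117, 141) = #d4758d.
A 40% tone moves each channel 40% toward 128:
  R: 212 − 33.6 = 178.4 → 178
  G: 117 + 0.4×(128−117) = 117 + 4.4 = 121.4 → 121
  B: 141 + 0.4×(128−141) = 141 − 5.2 = 135.8 → 136
rgb(178, 121, 136) = #b27988.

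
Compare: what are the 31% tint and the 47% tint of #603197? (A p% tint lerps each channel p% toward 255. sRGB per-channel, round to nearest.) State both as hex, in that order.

#9171B7, #AB92C8

#603197 is rgb(96, 49, 151).
31% tint:
  R: 96 + 49.29 = 145.29 → 145
  G: 49 + 63.86 = 112.86 → 113
  B: 151 + 0.31×(255−151) = 151 + 32.24 = 183.24 → 183
  → #9171B7
47% tint:
  R: 96 + 0.47×(255−96) = 96 + 74.73 = 170.73 → 171
  G: 49 + 0.47×(255−49) = 49 + 96.82 = 145.82 → 146
  B: 151 + 48.88 = 199.88 → 200
  → #AB92C8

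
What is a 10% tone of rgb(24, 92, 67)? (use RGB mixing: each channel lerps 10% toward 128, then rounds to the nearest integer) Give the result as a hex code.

#226049

Lerp each channel 10% toward 128:
  R: 24 + 10.4 = 34.4 → 34
  G: 92 + 0.1×(128−92) = 92 + 3.6 = 95.6 → 96
  B: 67 + 0.1×(128−67) = 67 + 6.1 = 73.1 → 73
rgb(34, 96, 73) = #226049.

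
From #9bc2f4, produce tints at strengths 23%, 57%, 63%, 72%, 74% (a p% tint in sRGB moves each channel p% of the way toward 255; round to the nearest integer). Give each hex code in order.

#9bc2f4 is rgb(155, 194, 244).
23%: (155 + 23 = 178→178, 194 + 14.03 = 208.03→208, 244 + 2.53 = 246.53→247) → #b2d0f7
57%: (155 + 57 = 212→212, 194 + 34.77 = 228.77→229, 244 + 6.27 = 250.27→250) → #d4e5fa
63%: (155 + 63 = 218→218, 194 + 38.43 = 232.43→232, 244 + 6.93 = 250.93→251) → #dae8fb
72%: (155 + 72 = 227→227, 194 + 43.92 = 237.92→238, 244 + 7.92 = 251.92→252) → #e3eefc
74%: (155 + 74 = 229→229, 194 + 45.14 = 239.14→239, 244 + 8.14 = 252.14→252) → #e5effc

#b2d0f7, #d4e5fa, #dae8fb, #e3eefc, #e5effc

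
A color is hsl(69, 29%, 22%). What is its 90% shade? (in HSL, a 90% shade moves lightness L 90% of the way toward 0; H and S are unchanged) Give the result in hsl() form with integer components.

hsl(69, 29%, 2%)

L moves 90% from 22 toward 0: 22 − 19.8 = 2.2 → 2.
H and S are unchanged.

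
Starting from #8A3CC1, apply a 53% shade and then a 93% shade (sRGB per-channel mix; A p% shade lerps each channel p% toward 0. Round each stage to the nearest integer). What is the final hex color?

#8A3CC1 is rgb(138, 60, 193).
Lerp each channel 53% toward 0:
  R: 138 + 0.53×(0−138) = 138 − 73.14 = 64.86 → 65
  G: 60 + 0.53×(0−60) = 60 − 31.8 = 28.2 → 28
  B: 193 + 0.53×(0−193) = 193 − 102.29 = 90.71 → 91
After the shade: rgb(65, 28, 91) = #411C5B.
A 93% shade moves each channel 93% toward 0:
  R: 65 + 0.93×(0−65) = 65 − 60.45 = 4.55 → 5
  G: 28 + 0.93×(0−28) = 28 − 26.04 = 1.96 → 2
  B: 91 + 0.93×(0−91) = 91 − 84.63 = 6.37 → 6
rgb(5, 2, 6) = #050206.

#050206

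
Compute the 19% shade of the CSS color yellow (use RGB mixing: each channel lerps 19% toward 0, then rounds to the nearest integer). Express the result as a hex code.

#CFCF00

CSS yellow is rgb(255, 255, 0).
A 19% shade moves each channel 19% toward 0:
  R: 255 + 0.19×(0−255) = 255 − 48.45 = 206.55 → 207
  G: 255 + 0.19×(0−255) = 255 − 48.45 = 206.55 → 207
  B: 0 + 0.19×(0−0) = 0 + 0 = 0 → 0
rgb(207, 207, 0) = #CFCF00.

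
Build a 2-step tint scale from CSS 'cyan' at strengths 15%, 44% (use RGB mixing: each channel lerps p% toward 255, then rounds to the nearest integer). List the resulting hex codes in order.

#26ffff, #70ffff

CSS cyan is rgb(0, 255, 255).
15%: (0 + 38.25 = 38.25→38, 255→255, 255→255) → #26ffff
44%: (0 + 112.2 = 112.2→112, 255→255, 255→255) → #70ffff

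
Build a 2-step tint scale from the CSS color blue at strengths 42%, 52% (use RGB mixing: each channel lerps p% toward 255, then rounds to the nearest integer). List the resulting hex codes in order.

CSS blue is rgb(0, 0, 255).
42%: (0 + 107.1 = 107.1→107, 0 + 107.1 = 107.1→107, 255→255) → #6b6bff
52%: (0 + 132.6 = 132.6→133, 0 + 132.6 = 132.6→133, 255→255) → #8585ff

#6b6bff, #8585ff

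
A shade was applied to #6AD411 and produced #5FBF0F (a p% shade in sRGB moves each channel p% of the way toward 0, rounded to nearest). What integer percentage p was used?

#6AD411 is rgb(106, 212, 17); #5FBF0F is rgb(95, 191, 15).
On the G channel (widest range): 191 ≈ 212 + (p/100)(0 − 212), so p ≈ 100×(191 − 212)/(0 − 212) = -2100/-212 = 9.91.
p = 10 reproduces all three channels after rounding.

10%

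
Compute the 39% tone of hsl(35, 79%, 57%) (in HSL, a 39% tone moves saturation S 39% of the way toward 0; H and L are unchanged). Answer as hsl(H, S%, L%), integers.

S moves 39% from 79 toward 0: 79 − 30.81 = 48.19 → 48.
H and L are unchanged.

hsl(35, 48%, 57%)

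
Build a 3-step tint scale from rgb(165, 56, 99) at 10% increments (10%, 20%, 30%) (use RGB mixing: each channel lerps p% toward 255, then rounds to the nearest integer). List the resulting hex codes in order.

10%: (165 + 9 = 174→174, 56 + 19.9 = 75.9→76, 99 + 15.6 = 114.6→115) → #ae4c73
20%: (165 + 18 = 183→183, 56 + 39.8 = 95.8→96, 99 + 31.2 = 130.2→130) → #b76082
30%: (165 + 27 = 192→192, 56 + 59.7 = 115.7→116, 99 + 46.8 = 145.8→146) → #c07492

#ae4c73, #b76082, #c07492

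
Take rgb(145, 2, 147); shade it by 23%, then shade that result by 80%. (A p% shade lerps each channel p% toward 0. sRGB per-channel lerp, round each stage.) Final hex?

#160017

A 23% shade moves each channel 23% toward 0:
  R: 145 − 33.35 = 111.65 → 112
  G: 2 + 0.23×(0−2) = 2 − 0.46 = 1.54 → 2
  B: 147 + 0.23×(0−147) = 147 − 33.81 = 113.19 → 113
After the shade: rgb(112, 2, 113) = #700271.
Lerp each channel 80% toward 0:
  R: 112 − 89.6 = 22.4 → 22
  G: 2 − 1.6 = 0.4 → 0
  B: 113 − 90.4 = 22.6 → 23
rgb(22, 0, 23) = #160017.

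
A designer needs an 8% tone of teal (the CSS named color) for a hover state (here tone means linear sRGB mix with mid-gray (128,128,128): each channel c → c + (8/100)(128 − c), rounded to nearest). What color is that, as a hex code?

#0A8080

CSS teal is rgb(0, 128, 128).
Per channel, c → c + 0.08(128 − c):
  R: 0 + 0.08×(128−0) = 0 + 10.24 = 10.24 → 10
  G: 128 + 0 = 128 → 128
  B: 128 + 0 = 128 → 128
rgb(10, 128, 128) = #0A8080.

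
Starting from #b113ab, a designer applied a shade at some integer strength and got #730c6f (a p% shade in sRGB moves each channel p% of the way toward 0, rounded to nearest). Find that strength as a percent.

#b113ab is rgb(177, 19, 171); #730c6f is rgb(115, 12, 111).
On the R channel (widest range): 115 ≈ 177 + (p/100)(0 − 177), so p ≈ 100×(115 − 177)/(0 − 177) = -6200/-177 = 35.03.
p = 35 reproduces all three channels after rounding.

35%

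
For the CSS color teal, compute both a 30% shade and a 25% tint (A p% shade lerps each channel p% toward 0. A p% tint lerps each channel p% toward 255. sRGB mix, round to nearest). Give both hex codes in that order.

#005A5A, #40A0A0

CSS teal is rgb(0, 128, 128).
30% shade:
  R: 0 + 0.3×(0−0) = 0 + 0 = 0 → 0
  G: 128 + 0.3×(0−128) = 128 − 38.4 = 89.6 → 90
  B: 128 + 0.3×(0−128) = 128 − 38.4 = 89.6 → 90
  → #005A5A
25% tint:
  R: 0 + 0.25×(255−0) = 0 + 63.75 = 63.75 → 64
  G: 128 + 0.25×(255−128) = 128 + 31.75 = 159.75 → 160
  B: 128 + 0.25×(255−128) = 128 + 31.75 = 159.75 → 160
  → #40A0A0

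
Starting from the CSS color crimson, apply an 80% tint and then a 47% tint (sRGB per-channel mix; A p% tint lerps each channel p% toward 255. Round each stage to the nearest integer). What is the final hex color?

#FBE6EA

CSS crimson is rgb(220, 20, 60).
Lerp each channel 80% toward 255:
  R: 220 + 28 = 248 → 248
  G: 20 + 0.8×(255−20) = 20 + 188 = 208 → 208
  B: 60 + 0.8×(255−60) = 60 + 156 = 216 → 216
After the tint: rgb(248, 208, 216) = #F8D0D8.
Lerp each channel 47% toward 255:
  R: 248 + 0.47×(255−248) = 248 + 3.29 = 251.29 → 251
  G: 208 + 0.47×(255−208) = 208 + 22.09 = 230.09 → 230
  B: 216 + 0.47×(255−216) = 216 + 18.33 = 234.33 → 234
rgb(251, 230, 234) = #FBE6EA.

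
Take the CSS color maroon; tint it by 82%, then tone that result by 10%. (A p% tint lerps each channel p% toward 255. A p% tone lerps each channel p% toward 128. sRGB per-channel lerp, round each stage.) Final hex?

CSS maroon is rgb(128, 0, 0).
Per channel, c → c + 0.82(255 − c):
  R: 128 + 0.82×(255−128) = 128 + 104.14 = 232.14 → 232
  G: 0 + 209.1 = 209.1 → 209
  B: 0 + 0.82×(255−0) = 0 + 209.1 = 209.1 → 209
After the tint: rgb(232, 209, 209) = #E8D1D1.
Per channel, c → c + 0.1(128 − c):
  R: 232 + 0.1×(128−232) = 232 − 10.4 = 221.6 → 222
  G: 209 + 0.1×(128−209) = 209 − 8.1 = 200.9 → 201
  B: 209 − 8.1 = 200.9 → 201
rgb(222, 201, 201) = #DEC9C9.

#DEC9C9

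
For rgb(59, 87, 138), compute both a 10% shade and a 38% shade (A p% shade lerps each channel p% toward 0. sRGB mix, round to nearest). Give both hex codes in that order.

10% shade:
  R: 59 − 5.9 = 53.1 → 53
  G: 87 + 0.1×(0−87) = 87 − 8.7 = 78.3 → 78
  B: 138 + 0.1×(0−138) = 138 − 13.8 = 124.2 → 124
  → #354e7c
38% shade:
  R: 59 − 22.42 = 36.58 → 37
  G: 87 − 33.06 = 53.94 → 54
  B: 138 + 0.38×(0−138) = 138 − 52.44 = 85.56 → 86
  → #253656

#354e7c, #253656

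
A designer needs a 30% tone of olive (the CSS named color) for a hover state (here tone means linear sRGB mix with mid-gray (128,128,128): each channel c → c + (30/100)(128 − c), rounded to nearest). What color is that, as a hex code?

CSS olive is rgb(128, 128, 0).
A 30% tone moves each channel 30% toward 128:
  R: 128 + 0 = 128 → 128
  G: 128 + 0.3×(128−128) = 128 + 0 = 128 → 128
  B: 0 + 0.3×(128−0) = 0 + 38.4 = 38.4 → 38
rgb(128, 128, 38) = #808026.

#808026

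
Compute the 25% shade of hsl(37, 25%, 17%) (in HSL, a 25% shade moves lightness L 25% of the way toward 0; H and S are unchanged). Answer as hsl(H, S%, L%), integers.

L moves 25% from 17 toward 0: 17 − 4.25 = 12.75 → 13.
H and S are unchanged.

hsl(37, 25%, 13%)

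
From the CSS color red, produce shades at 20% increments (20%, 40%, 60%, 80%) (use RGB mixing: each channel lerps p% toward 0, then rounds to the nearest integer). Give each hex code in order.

#cc0000, #990000, #660000, #330000

CSS red is rgb(255, 0, 0).
20%: (255 − 51 = 204→204, 0→0, 0→0) → #cc0000
40%: (255 − 102 = 153→153, 0→0, 0→0) → #990000
60%: (255 − 153 = 102→102, 0→0, 0→0) → #660000
80%: (255 − 204 = 51→51, 0→0, 0→0) → #330000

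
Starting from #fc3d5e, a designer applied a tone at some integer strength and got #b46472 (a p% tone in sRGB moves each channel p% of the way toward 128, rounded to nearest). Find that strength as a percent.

58%

#fc3d5e is rgb(252, 61, 94); #b46472 is rgb(180, 100, 114).
On the R channel (widest range): 180 ≈ 252 + (p/100)(128 − 252), so p ≈ 100×(180 − 252)/(128 − 252) = -7200/-124 = 58.06.
p = 58 reproduces all three channels after rounding.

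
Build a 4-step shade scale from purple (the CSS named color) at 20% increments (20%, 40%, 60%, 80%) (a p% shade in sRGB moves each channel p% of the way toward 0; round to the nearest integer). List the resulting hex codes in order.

#660066, #4D004D, #330033, #1A001A

CSS purple is rgb(128, 0, 128).
20%: (128 − 25.6 = 102.4→102, 0→0, 128 − 25.6 = 102.4→102) → #660066
40%: (128 − 51.2 = 76.8→77, 0→0, 128 − 51.2 = 76.8→77) → #4D004D
60%: (128 − 76.8 = 51.2→51, 0→0, 128 − 76.8 = 51.2→51) → #330033
80%: (128 − 102.4 = 25.6→26, 0→0, 128 − 102.4 = 25.6→26) → #1A001A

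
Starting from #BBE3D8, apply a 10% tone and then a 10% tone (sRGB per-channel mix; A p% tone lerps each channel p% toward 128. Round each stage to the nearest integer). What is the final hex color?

#BBE3D8 is rgb(187, 227, 216).
Lerp each channel 10% toward 128:
  R: 187 + 0.1×(128−187) = 187 − 5.9 = 181.1 → 181
  G: 227 + 0.1×(128−227) = 227 − 9.9 = 217.1 → 217
  B: 216 − 8.8 = 207.2 → 207
After the tone: rgb(181, 217, 207) = #B5D9CF.
Per channel, c → c + 0.1(128 − c):
  R: 181 + 0.1×(128−181) = 181 − 5.3 = 175.7 → 176
  G: 217 − 8.9 = 208.1 → 208
  B: 207 − 7.9 = 199.1 → 199
rgb(176, 208, 199) = #B0D0C7.

#B0D0C7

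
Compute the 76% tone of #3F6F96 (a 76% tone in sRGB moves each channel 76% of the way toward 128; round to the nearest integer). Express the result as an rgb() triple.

#3F6F96 is rgb(63, 111, 150).
Lerp each channel 76% toward 128:
  R: 63 + 49.4 = 112.4 → 112
  G: 111 + 12.92 = 123.92 → 124
  B: 150 + 0.76×(128−150) = 150 − 16.72 = 133.28 → 133

rgb(112, 124, 133)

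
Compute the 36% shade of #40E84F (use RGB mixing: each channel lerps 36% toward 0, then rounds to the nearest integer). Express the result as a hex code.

#299433

#40E84F is rgb(64, 232, 79).
A 36% shade moves each channel 36% toward 0:
  R: 64 + 0.36×(0−64) = 64 − 23.04 = 40.96 → 41
  G: 232 + 0.36×(0−232) = 232 − 83.52 = 148.48 → 148
  B: 79 − 28.44 = 50.56 → 51
rgb(41, 148, 51) = #299433.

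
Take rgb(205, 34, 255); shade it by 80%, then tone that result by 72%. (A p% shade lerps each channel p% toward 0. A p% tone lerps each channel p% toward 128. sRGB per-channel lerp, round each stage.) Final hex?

#685E6A

Per channel, c → c + 0.8(0 − c):
  R: 205 + 0.8×(0−205) = 205 − 164 = 41 → 41
  G: 34 − 27.2 = 6.8 → 7
  B: 255 − 204 = 51 → 51
After the shade: rgb(41, 7, 51) = #290733.
Lerp each channel 72% toward 128:
  R: 41 + 0.72×(128−41) = 41 + 62.64 = 103.64 → 104
  G: 7 + 0.72×(128−7) = 7 + 87.12 = 94.12 → 94
  B: 51 + 55.44 = 106.44 → 106
rgb(104, 94, 106) = #685E6A.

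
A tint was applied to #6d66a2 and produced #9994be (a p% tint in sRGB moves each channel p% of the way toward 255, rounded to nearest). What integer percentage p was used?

#6d66a2 is rgb(109, 102, 162); #9994be is rgb(153, 148, 190).
On the G channel (widest range): 148 ≈ 102 + (p/100)(255 − 102), so p ≈ 100×(148 − 102)/(255 − 102) = 4600/153 = 30.07.
p = 30 reproduces all three channels after rounding.

30%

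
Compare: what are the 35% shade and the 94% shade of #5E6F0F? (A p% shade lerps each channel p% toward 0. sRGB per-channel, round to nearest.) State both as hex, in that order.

#3D480A, #060701

#5E6F0F is rgb(94, 111, 15).
35% shade:
  R: 94 − 32.9 = 61.1 → 61
  G: 111 + 0.35×(0−111) = 111 − 38.85 = 72.15 → 72
  B: 15 − 5.25 = 9.75 → 10
  → #3D480A
94% shade:
  R: 94 + 0.94×(0−94) = 94 − 88.36 = 5.64 → 6
  G: 111 − 104.34 = 6.66 → 7
  B: 15 + 0.94×(0−15) = 15 − 14.1 = 0.9 → 1
  → #060701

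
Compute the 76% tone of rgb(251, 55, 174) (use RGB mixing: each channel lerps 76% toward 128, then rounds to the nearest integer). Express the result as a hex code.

#9E6E8B

Lerp each channel 76% toward 128:
  R: 251 − 93.48 = 157.52 → 158
  G: 55 + 0.76×(128−55) = 55 + 55.48 = 110.48 → 110
  B: 174 + 0.76×(128−174) = 174 − 34.96 = 139.04 → 139
rgb(158, 110, 139) = #9E6E8B.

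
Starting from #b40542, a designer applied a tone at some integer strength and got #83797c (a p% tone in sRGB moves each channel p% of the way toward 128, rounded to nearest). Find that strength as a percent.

#b40542 is rgb(180, 5, 66); #83797c is rgb(131, 121, 124).
On the G channel (widest range): 121 ≈ 5 + (p/100)(128 − 5), so p ≈ 100×(121 − 5)/(128 − 5) = 11600/123 = 94.31.
p = 94 reproduces all three channels after rounding.

94%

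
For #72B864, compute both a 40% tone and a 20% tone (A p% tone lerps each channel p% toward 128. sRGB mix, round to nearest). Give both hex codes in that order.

#78A26F, #75AD6A

#72B864 is rgb(114, 184, 100).
40% tone:
  R: 114 + 5.6 = 119.6 → 120
  G: 184 + 0.4×(128−184) = 184 − 22.4 = 161.6 → 162
  B: 100 + 11.2 = 111.2 → 111
  → #78A26F
20% tone:
  R: 114 + 0.2×(128−114) = 114 + 2.8 = 116.8 → 117
  G: 184 + 0.2×(128−184) = 184 − 11.2 = 172.8 → 173
  B: 100 + 0.2×(128−100) = 100 + 5.6 = 105.6 → 106
  → #75AD6A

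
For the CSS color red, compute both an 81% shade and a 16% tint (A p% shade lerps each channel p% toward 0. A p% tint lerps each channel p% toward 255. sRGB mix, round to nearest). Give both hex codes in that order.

CSS red is rgb(255, 0, 0).
81% shade:
  R: 255 − 206.55 = 48.45 → 48
  G: 0 + 0.81×(0−0) = 0 + 0 = 0 → 0
  B: 0 + 0 = 0 → 0
  → #300000
16% tint:
  R: 255 + 0 = 255 → 255
  G: 0 + 40.8 = 40.8 → 41
  B: 0 + 40.8 = 40.8 → 41
  → #FF2929

#300000, #FF2929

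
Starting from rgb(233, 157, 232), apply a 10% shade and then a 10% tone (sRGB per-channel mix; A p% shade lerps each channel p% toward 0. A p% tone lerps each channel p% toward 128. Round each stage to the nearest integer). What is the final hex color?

#CA8CC9

A 10% shade moves each channel 10% toward 0:
  R: 233 − 23.3 = 209.7 → 210
  G: 157 + 0.1×(0−157) = 157 − 15.7 = 141.3 → 141
  B: 232 − 23.2 = 208.8 → 209
After the shade: rgb(210, 141, 209) = #D28DD1.
Lerp each channel 10% toward 128:
  R: 210 − 8.2 = 201.8 → 202
  G: 141 + 0.1×(128−141) = 141 − 1.3 = 139.7 → 140
  B: 209 + 0.1×(128−209) = 209 − 8.1 = 200.9 → 201
rgb(202, 140, 201) = #CA8CC9.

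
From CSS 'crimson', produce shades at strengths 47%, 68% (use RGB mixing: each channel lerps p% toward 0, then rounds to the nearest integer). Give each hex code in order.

#750B20, #460613

CSS crimson is rgb(220, 20, 60).
47%: (220 − 103.4 = 116.6→117, 20 − 9.4 = 10.6→11, 60 − 28.2 = 31.8→32) → #750B20
68%: (220 − 149.6 = 70.4→70, 20 − 13.6 = 6.4→6, 60 − 40.8 = 19.2→19) → #460613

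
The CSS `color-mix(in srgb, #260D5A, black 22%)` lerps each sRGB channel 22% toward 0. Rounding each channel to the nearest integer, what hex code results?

#1E0A46

#260D5A is rgb(38, 13, 90).
Lerp each channel 22% toward 0:
  R: 38 + 0.22×(0−38) = 38 − 8.36 = 29.64 → 30
  G: 13 − 2.86 = 10.14 → 10
  B: 90 + 0.22×(0−90) = 90 − 19.8 = 70.2 → 70
rgb(30, 10, 70) = #1E0A46.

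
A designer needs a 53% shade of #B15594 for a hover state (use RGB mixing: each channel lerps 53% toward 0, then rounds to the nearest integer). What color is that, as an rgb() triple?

rgb(83, 40, 70)

#B15594 is rgb(177, 85, 148).
A 53% shade moves each channel 53% toward 0:
  R: 177 + 0.53×(0−177) = 177 − 93.81 = 83.19 → 83
  G: 85 + 0.53×(0−85) = 85 − 45.05 = 39.95 → 40
  B: 148 − 78.44 = 69.56 → 70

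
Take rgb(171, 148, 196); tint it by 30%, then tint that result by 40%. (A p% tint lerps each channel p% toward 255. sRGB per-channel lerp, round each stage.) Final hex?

Per channel, c → c + 0.3(255 − c):
  R: 171 + 25.2 = 196.2 → 196
  G: 148 + 32.1 = 180.1 → 180
  B: 196 + 0.3×(255−196) = 196 + 17.7 = 213.7 → 214
After the tint: rgb(196, 180, 214) = #C4B4D6.
A 40% tint moves each channel 40% toward 255:
  R: 196 + 0.4×(255−196) = 196 + 23.6 = 219.6 → 220
  G: 180 + 0.4×(255−180) = 180 + 30 = 210 → 210
  B: 214 + 0.4×(255−214) = 214 + 16.4 = 230.4 → 230
rgb(220, 210, 230) = #DCD2E6.

#DCD2E6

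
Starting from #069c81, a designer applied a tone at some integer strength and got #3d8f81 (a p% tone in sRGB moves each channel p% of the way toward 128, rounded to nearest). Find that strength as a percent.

45%

#069c81 is rgb(6, 156, 129); #3d8f81 is rgb(61, 143, 129).
On the R channel (widest range): 61 ≈ 6 + (p/100)(128 − 6), so p ≈ 100×(61 − 6)/(128 − 6) = 5500/122 = 45.08.
p = 45 reproduces all three channels after rounding.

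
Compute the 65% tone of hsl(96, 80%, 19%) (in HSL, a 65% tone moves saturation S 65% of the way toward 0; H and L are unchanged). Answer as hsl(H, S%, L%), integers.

hsl(96, 28%, 19%)

S moves 65% from 80 toward 0: 80 − 52 = 28 → 28.
H and L are unchanged.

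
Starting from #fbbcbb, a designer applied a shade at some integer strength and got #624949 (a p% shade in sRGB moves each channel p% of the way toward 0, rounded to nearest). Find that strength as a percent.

61%

#fbbcbb is rgb(251, 188, 187); #624949 is rgb(98, 73, 73).
On the R channel (widest range): 98 ≈ 251 + (p/100)(0 − 251), so p ≈ 100×(98 − 251)/(0 − 251) = -15300/-251 = 60.96.
p = 61 reproduces all three channels after rounding.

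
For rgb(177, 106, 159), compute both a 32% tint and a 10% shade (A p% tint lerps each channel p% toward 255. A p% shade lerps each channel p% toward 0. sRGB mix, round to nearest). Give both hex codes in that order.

#CA9ABE, #9F5F8F

32% tint:
  R: 177 + 0.32×(255−177) = 177 + 24.96 = 201.96 → 202
  G: 106 + 47.68 = 153.68 → 154
  B: 159 + 0.32×(255−159) = 159 + 30.72 = 189.72 → 190
  → #CA9ABE
10% shade:
  R: 177 + 0.1×(0−177) = 177 − 17.7 = 159.3 → 159
  G: 106 + 0.1×(0−106) = 106 − 10.6 = 95.4 → 95
  B: 159 + 0.1×(0−159) = 159 − 15.9 = 143.1 → 143
  → #9F5F8F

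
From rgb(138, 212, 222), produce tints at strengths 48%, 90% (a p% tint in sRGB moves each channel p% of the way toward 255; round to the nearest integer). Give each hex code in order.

48%: (138 + 56.16 = 194.16→194, 212 + 20.64 = 232.64→233, 222 + 15.84 = 237.84→238) → #C2E9EE
90%: (138 + 105.3 = 243.3→243, 212 + 38.7 = 250.7→251, 222 + 29.7 = 251.7→252) → #F3FBFC

#C2E9EE, #F3FBFC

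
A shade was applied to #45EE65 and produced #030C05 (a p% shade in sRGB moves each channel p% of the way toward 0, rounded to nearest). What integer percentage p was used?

#45EE65 is rgb(69, 238, 101); #030C05 is rgb(3, 12, 5).
On the G channel (widest range): 12 ≈ 238 + (p/100)(0 − 238), so p ≈ 100×(12 − 238)/(0 − 238) = -22600/-238 = 94.96.
p = 95 reproduces all three channels after rounding.

95%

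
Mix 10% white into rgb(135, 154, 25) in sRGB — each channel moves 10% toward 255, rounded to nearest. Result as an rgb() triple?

Per channel, c → c + 0.1(255 − c):
  R: 135 + 0.1×(255−135) = 135 + 12 = 147 → 147
  G: 154 + 10.1 = 164.1 → 164
  B: 25 + 0.1×(255−25) = 25 + 23 = 48 → 48

rgb(147, 164, 48)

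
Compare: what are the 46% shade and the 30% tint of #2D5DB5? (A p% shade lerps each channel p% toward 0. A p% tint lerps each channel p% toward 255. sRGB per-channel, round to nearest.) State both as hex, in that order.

#183262, #6C8ECB

#2D5DB5 is rgb(45, 93, 181).
46% shade:
  R: 45 + 0.46×(0−45) = 45 − 20.7 = 24.3 → 24
  G: 93 − 42.78 = 50.22 → 50
  B: 181 + 0.46×(0−181) = 181 − 83.26 = 97.74 → 98
  → #183262
30% tint:
  R: 45 + 0.3×(255−45) = 45 + 63 = 108 → 108
  G: 93 + 0.3×(255−93) = 93 + 48.6 = 141.6 → 142
  B: 181 + 22.2 = 203.2 → 203
  → #6C8ECB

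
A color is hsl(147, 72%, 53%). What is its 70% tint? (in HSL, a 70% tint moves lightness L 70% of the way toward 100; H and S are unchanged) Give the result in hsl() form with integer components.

hsl(147, 72%, 86%)

L moves 70% from 53 toward 100: 53 + 32.9 = 85.9 → 86.
H and S are unchanged.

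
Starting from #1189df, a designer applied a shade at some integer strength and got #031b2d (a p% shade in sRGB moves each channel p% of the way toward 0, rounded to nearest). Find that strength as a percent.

#1189df is rgb(17, 137, 223); #031b2d is rgb(3, 27, 45).
On the B channel (widest range): 45 ≈ 223 + (p/100)(0 − 223), so p ≈ 100×(45 − 223)/(0 − 223) = -17800/-223 = 79.82.
p = 80 reproduces all three channels after rounding.

80%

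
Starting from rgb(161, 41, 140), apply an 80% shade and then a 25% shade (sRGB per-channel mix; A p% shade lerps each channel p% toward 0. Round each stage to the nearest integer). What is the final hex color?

#180615

Lerp each channel 80% toward 0:
  R: 161 − 128.8 = 32.2 → 32
  G: 41 + 0.8×(0−41) = 41 − 32.8 = 8.2 → 8
  B: 140 − 112 = 28 → 28
After the shade: rgb(32, 8, 28) = #20081c.
A 25% shade moves each channel 25% toward 0:
  R: 32 − 8 = 24 → 24
  G: 8 + 0.25×(0−8) = 8 − 2 = 6 → 6
  B: 28 + 0.25×(0−28) = 28 − 7 = 21 → 21
rgb(24, 6, 21) = #180615.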